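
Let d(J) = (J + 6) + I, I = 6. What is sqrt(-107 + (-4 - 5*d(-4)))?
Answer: I*sqrt(151) ≈ 12.288*I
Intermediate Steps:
d(J) = 12 + J (d(J) = (J + 6) + 6 = (6 + J) + 6 = 12 + J)
sqrt(-107 + (-4 - 5*d(-4))) = sqrt(-107 + (-4 - 5*(12 - 4))) = sqrt(-107 + (-4 - 5*8)) = sqrt(-107 + (-4 - 40)) = sqrt(-107 - 44) = sqrt(-151) = I*sqrt(151)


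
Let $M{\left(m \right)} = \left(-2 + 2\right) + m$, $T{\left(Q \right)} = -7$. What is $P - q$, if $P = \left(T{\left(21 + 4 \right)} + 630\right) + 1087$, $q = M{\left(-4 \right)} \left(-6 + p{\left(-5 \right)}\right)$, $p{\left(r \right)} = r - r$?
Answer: $1686$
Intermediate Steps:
$p{\left(r \right)} = 0$
$M{\left(m \right)} = m$ ($M{\left(m \right)} = 0 + m = m$)
$q = 24$ ($q = - 4 \left(-6 + 0\right) = \left(-4\right) \left(-6\right) = 24$)
$P = 1710$ ($P = \left(-7 + 630\right) + 1087 = 623 + 1087 = 1710$)
$P - q = 1710 - 24 = 1686$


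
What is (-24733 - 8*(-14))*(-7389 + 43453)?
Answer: -887931744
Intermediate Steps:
(-24733 - 8*(-14))*(-7389 + 43453) = (-24733 + 112)*36064 = -24621*36064 = -887931744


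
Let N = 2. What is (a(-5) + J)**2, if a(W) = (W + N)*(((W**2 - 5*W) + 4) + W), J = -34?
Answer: 32761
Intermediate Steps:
a(W) = (2 + W)*(4 + W**2 - 4*W) (a(W) = (W + 2)*(((W**2 - 5*W) + 4) + W) = (2 + W)*((4 + W**2 - 5*W) + W) = (2 + W)*(4 + W**2 - 4*W))
(a(-5) + J)**2 = ((8 + (-5)**3 - 4*(-5) - 2*(-5)**2) - 34)**2 = ((8 - 125 + 20 - 2*25) - 34)**2 = ((8 - 125 + 20 - 50) - 34)**2 = (-147 - 34)**2 = (-181)**2 = 32761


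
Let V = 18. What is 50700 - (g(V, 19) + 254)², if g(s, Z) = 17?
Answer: -22741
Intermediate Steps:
50700 - (g(V, 19) + 254)² = 50700 - (17 + 254)² = 50700 - 1*271² = 50700 - 1*73441 = 50700 - 73441 = -22741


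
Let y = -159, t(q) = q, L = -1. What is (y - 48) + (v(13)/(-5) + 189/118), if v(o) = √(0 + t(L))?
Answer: -24237/118 - I/5 ≈ -205.4 - 0.2*I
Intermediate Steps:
v(o) = I (v(o) = √(0 - 1) = √(-1) = I)
(y - 48) + (v(13)/(-5) + 189/118) = (-159 - 48) + (I/(-5) + 189/118) = -207 + (I*(-⅕) + 189*(1/118)) = -207 + (-I/5 + 189/118) = -207 + (189/118 - I/5) = -24237/118 - I/5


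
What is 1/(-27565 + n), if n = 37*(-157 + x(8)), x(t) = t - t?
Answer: -1/33374 ≈ -2.9963e-5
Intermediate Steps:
x(t) = 0
n = -5809 (n = 37*(-157 + 0) = 37*(-157) = -5809)
1/(-27565 + n) = 1/(-27565 - 5809) = 1/(-33374) = -1/33374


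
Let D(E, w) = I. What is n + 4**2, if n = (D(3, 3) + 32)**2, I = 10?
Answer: 1780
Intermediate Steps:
D(E, w) = 10
n = 1764 (n = (10 + 32)**2 = 42**2 = 1764)
n + 4**2 = 1764 + 4**2 = 1764 + 16 = 1780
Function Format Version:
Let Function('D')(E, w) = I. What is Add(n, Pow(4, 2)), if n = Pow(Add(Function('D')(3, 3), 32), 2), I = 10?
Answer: 1780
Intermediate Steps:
Function('D')(E, w) = 10
n = 1764 (n = Pow(Add(10, 32), 2) = Pow(42, 2) = 1764)
Add(n, Pow(4, 2)) = Add(1764, Pow(4, 2)) = Add(1764, 16) = 1780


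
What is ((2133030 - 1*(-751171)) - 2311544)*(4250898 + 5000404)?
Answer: 5297822849414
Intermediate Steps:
((2133030 - 1*(-751171)) - 2311544)*(4250898 + 5000404) = ((2133030 + 751171) - 2311544)*9251302 = (2884201 - 2311544)*9251302 = 572657*9251302 = 5297822849414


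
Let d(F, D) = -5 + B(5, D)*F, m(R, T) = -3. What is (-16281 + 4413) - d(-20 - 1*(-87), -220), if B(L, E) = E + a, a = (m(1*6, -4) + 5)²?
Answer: 2609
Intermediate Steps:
a = 4 (a = (-3 + 5)² = 2² = 4)
B(L, E) = 4 + E (B(L, E) = E + 4 = 4 + E)
d(F, D) = -5 + F*(4 + D) (d(F, D) = -5 + (4 + D)*F = -5 + F*(4 + D))
(-16281 + 4413) - d(-20 - 1*(-87), -220) = (-16281 + 4413) - (-5 + (-20 - 1*(-87))*(4 - 220)) = -11868 - (-5 + (-20 + 87)*(-216)) = -11868 - (-5 + 67*(-216)) = -11868 - (-5 - 14472) = -11868 - 1*(-14477) = -11868 + 14477 = 2609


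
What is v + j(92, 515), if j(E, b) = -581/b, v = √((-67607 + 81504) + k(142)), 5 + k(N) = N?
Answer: -581/515 + √14034 ≈ 117.34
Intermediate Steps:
k(N) = -5 + N
v = √14034 (v = √((-67607 + 81504) + (-5 + 142)) = √(13897 + 137) = √14034 ≈ 118.47)
v + j(92, 515) = √14034 - 581/515 = -581/515 + √14034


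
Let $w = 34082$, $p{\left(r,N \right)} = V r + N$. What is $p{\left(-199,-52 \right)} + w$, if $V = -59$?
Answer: $45771$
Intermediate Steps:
$p{\left(r,N \right)} = N - 59 r$ ($p{\left(r,N \right)} = - 59 r + N = N - 59 r$)
$p{\left(-199,-52 \right)} + w = \left(-52 - -11741\right) + 34082 = \left(-52 + 11741\right) + 34082 = 11689 + 34082 = 45771$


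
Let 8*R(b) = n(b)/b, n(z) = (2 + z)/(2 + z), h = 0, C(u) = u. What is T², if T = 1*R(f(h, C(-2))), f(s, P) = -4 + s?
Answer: 1/1024 ≈ 0.00097656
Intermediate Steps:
n(z) = 1
R(b) = 1/(8*b) (R(b) = (1/b)/8 = 1/(8*b))
T = -1/32 (T = 1*(1/(8*(-4 + 0))) = 1*((⅛)/(-4)) = 1*((⅛)*(-¼)) = 1*(-1/32) = -1/32 ≈ -0.031250)
T² = (-1/32)² = 1/1024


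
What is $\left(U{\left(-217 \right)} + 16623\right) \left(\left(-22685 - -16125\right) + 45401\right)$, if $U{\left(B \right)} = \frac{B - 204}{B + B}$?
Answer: $\frac{280230163323}{434} \approx 6.4569 \cdot 10^{8}$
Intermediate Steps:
$U{\left(B \right)} = \frac{-204 + B}{2 B}$
$\left(U{\left(-217 \right)} + 16623\right) \left(\left(-22685 - -16125\right) + 45401\right) = \left(\frac{-204 - 217}{2 \left(-217\right)} + 16623\right) \left(\left(-22685 - -16125\right) + 45401\right) = \left(\frac{1}{2} \left(- \frac{1}{217}\right) \left(-421\right) + 16623\right) \left(\left(-22685 + 16125\right) + 45401\right) = \left(\frac{421}{434} + 16623\right) \left(-6560 + 45401\right) = \frac{7214803}{434} \cdot 38841 = \frac{280230163323}{434}$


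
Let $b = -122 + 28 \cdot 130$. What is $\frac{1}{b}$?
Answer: $\frac{1}{3518} \approx 0.00028425$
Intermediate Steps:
$b = 3518$ ($b = -122 + 3640 = 3518$)
$\frac{1}{b} = \frac{1}{3518}$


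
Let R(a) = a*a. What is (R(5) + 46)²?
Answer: 5041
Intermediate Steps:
R(a) = a²
(R(5) + 46)² = (5² + 46)² = (25 + 46)² = 71² = 5041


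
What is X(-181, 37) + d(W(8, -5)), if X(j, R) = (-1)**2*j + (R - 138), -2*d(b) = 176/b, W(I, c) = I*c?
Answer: -1399/5 ≈ -279.80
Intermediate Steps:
d(b) = -88/b
X(j, R) = -138 + R + j (X(j, R) = 1*j + (-138 + R) = j + (-138 + R) = -138 + R + j)
X(-181, 37) + d(W(8, -5)) = (-138 + 37 - 181) - 88/(8*(-5)) = -282 - 88/(-40) = -282 - 88*(-1/40) = -282 + 11/5 = -1399/5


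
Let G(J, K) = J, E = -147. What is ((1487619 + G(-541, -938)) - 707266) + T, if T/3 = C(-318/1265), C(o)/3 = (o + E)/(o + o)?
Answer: 165878963/212 ≈ 7.8245e+5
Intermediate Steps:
C(o) = 3*(-147 + o)/(2*o) (C(o) = 3*((o - 147)/(o + o)) = 3*((-147 + o)/((2*o))) = 3*((-147 + o)*(1/(2*o))) = 3*((-147 + o)/(2*o)) = 3*(-147 + o)/(2*o))
T = 558819/212 (T = 3*(3*(-147 - 318/1265)/(2*((-318/1265)))) = 3*(3*(-147 - 318*1/1265)/(2*((-318*1/1265)))) = 3*(3*(-147 - 318/1265)/(2*(-318/1265))) = 3*((3/2)*(-1265/318)*(-186273/1265)) = 3*(186273/212) = 558819/212 ≈ 2635.9)
((1487619 + G(-541, -938)) - 707266) + T = ((1487619 - 541) - 707266) + 558819/212 = (1487078 - 707266) + 558819/212 = 779812 + 558819/212 = 165878963/212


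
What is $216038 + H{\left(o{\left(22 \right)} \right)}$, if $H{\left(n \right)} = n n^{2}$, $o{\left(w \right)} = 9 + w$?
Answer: $245829$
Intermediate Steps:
$H{\left(n \right)} = n^{3}$
$216038 + H{\left(o{\left(22 \right)} \right)} = 216038 + \left(9 + 22\right)^{3} = 216038 + 31^{3} = 216038 + 29791 = 245829$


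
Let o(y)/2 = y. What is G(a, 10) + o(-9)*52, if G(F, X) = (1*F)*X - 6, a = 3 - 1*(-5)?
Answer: -862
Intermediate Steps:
o(y) = 2*y
a = 8 (a = 3 + 5 = 8)
G(F, X) = -6 + F*X (G(F, X) = F*X - 6 = -6 + F*X)
G(a, 10) + o(-9)*52 = (-6 + 8*10) + (2*(-9))*52 = (-6 + 80) - 18*52 = 74 - 936 = -862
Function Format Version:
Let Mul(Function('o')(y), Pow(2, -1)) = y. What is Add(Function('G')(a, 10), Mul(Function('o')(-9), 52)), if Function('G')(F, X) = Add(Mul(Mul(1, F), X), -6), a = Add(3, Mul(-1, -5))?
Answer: -862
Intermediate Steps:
Function('o')(y) = Mul(2, y)
a = 8 (a = Add(3, 5) = 8)
Function('G')(F, X) = Add(-6, Mul(F, X)) (Function('G')(F, X) = Add(Mul(F, X), -6) = Add(-6, Mul(F, X)))
Add(Function('G')(a, 10), Mul(Function('o')(-9), 52)) = Add(Add(-6, Mul(8, 10)), Mul(Mul(2, -9), 52)) = Add(Add(-6, 80), Mul(-18, 52)) = Add(74, -936) = -862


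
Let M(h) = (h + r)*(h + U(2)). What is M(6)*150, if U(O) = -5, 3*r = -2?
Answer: 800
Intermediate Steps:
r = -⅔ (r = (⅓)*(-2) = -⅔ ≈ -0.66667)
M(h) = (-5 + h)*(-⅔ + h) (M(h) = (h - ⅔)*(h - 5) = (-⅔ + h)*(-5 + h) = (-5 + h)*(-⅔ + h))
M(6)*150 = (10/3 + 6² - 17/3*6)*150 = (10/3 + 36 - 34)*150 = (16/3)*150 = 800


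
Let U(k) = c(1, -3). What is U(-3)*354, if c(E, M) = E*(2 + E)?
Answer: 1062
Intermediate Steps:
U(k) = 3 (U(k) = 1*(2 + 1) = 1*3 = 3)
U(-3)*354 = 3*354 = 1062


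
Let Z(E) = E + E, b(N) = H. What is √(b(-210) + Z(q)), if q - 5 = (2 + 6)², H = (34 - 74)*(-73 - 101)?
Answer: 13*√42 ≈ 84.250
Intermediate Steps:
H = 6960 (H = -40*(-174) = 6960)
b(N) = 6960
q = 69 (q = 5 + (2 + 6)² = 5 + 8² = 5 + 64 = 69)
Z(E) = 2*E
√(b(-210) + Z(q)) = √(6960 + 2*69) = √(6960 + 138) = √7098 = 13*√42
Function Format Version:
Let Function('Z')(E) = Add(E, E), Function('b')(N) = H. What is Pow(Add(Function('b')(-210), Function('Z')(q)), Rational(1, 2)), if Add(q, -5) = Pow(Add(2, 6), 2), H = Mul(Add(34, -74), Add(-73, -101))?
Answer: Mul(13, Pow(42, Rational(1, 2))) ≈ 84.250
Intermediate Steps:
H = 6960 (H = Mul(-40, -174) = 6960)
Function('b')(N) = 6960
q = 69 (q = Add(5, Pow(Add(2, 6), 2)) = Add(5, Pow(8, 2)) = Add(5, 64) = 69)
Function('Z')(E) = Mul(2, E)
Pow(Add(Function('b')(-210), Function('Z')(q)), Rational(1, 2)) = Pow(Add(6960, Mul(2, 69)), Rational(1, 2)) = Pow(Add(6960, 138), Rational(1, 2)) = Pow(7098, Rational(1, 2)) = Mul(13, Pow(42, Rational(1, 2)))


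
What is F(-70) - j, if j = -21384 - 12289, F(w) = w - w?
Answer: 33673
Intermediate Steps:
F(w) = 0
j = -33673
F(-70) - j = 0 - 1*(-33673) = 0 + 33673 = 33673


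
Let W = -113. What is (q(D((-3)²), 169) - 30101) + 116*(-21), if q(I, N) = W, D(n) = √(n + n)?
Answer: -32650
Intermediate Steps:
D(n) = √2*√n (D(n) = √(2*n) = √2*√n)
q(I, N) = -113
(q(D((-3)²), 169) - 30101) + 116*(-21) = (-113 - 30101) + 116*(-21) = -30214 - 2436 = -32650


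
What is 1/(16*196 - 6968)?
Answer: -1/3832 ≈ -0.00026096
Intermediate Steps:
1/(16*196 - 6968) = 1/(3136 - 6968) = 1/(-3832) = -1/3832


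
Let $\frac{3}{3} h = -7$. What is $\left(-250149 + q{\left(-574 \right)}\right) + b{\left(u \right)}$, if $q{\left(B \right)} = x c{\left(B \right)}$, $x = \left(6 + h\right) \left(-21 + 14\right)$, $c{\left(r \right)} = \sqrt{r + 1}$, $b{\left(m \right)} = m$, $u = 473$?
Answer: $-249676 + 7 i \sqrt{573} \approx -2.4968 \cdot 10^{5} + 167.56 i$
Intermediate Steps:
$h = -7$
$c{\left(r \right)} = \sqrt{1 + r}$
$x = 7$ ($x = \left(6 - 7\right) \left(-21 + 14\right) = \left(-1\right) \left(-7\right) = 7$)
$q{\left(B \right)} = 7 \sqrt{1 + B}$
$\left(-250149 + q{\left(-574 \right)}\right) + b{\left(u \right)} = \left(-250149 + 7 \sqrt{1 - 574}\right) + 473 = \left(-250149 + 7 \sqrt{-573}\right) + 473 = \left(-250149 + 7 i \sqrt{573}\right) + 473 = -249676 + 7 i \sqrt{573}$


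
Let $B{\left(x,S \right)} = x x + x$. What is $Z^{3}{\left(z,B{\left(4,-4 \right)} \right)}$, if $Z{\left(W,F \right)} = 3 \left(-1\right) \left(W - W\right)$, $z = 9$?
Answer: $0$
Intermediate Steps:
$B{\left(x,S \right)} = x + x^{2}$ ($B{\left(x,S \right)} = x^{2} + x = x + x^{2}$)
$Z{\left(W,F \right)} = 0$ ($Z{\left(W,F \right)} = \left(-3\right) 0 = 0$)
$Z^{3}{\left(z,B{\left(4,-4 \right)} \right)} = 0^{3} = 0$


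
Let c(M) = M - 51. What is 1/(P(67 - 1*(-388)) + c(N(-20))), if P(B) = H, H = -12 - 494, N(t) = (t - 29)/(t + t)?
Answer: -40/22231 ≈ -0.0017993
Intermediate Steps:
N(t) = (-29 + t)/(2*t) (N(t) = (-29 + t)/((2*t)) = (-29 + t)*(1/(2*t)) = (-29 + t)/(2*t))
H = -506
c(M) = -51 + M
P(B) = -506
1/(P(67 - 1*(-388)) + c(N(-20))) = 1/(-506 + (-51 + (½)*(-29 - 20)/(-20))) = 1/(-506 + (-51 + (½)*(-1/20)*(-49))) = 1/(-506 + (-51 + 49/40)) = 1/(-506 - 1991/40) = 1/(-22231/40) = -40/22231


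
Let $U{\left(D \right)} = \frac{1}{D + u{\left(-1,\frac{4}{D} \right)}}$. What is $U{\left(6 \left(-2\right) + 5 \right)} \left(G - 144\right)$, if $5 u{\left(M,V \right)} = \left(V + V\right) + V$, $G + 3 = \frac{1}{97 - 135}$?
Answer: $\frac{195545}{9766} \approx 20.023$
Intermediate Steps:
$G = - \frac{115}{38}$ ($G = -3 + \frac{1}{97 - 135} = -3 + \frac{1}{-38} = -3 - \frac{1}{38} = - \frac{115}{38} \approx -3.0263$)
$u{\left(M,V \right)} = \frac{3 V}{5}$ ($u{\left(M,V \right)} = \frac{\left(V + V\right) + V}{5} = \frac{2 V + V}{5} = \frac{3 V}{5}$)
$U{\left(D \right)} = \frac{1}{D + \frac{12}{5 D}}$ ($U{\left(D \right)} = \frac{1}{D + \frac{3 \frac{4}{D}}{5}} = \frac{1}{D + \frac{12}{5 D}}$)
$U{\left(6 \left(-2\right) + 5 \right)} \left(G - 144\right) = \frac{5 \left(6 \left(-2\right) + 5\right)}{12 + 5 \left(6 \left(-2\right) + 5\right)^{2}} \left(- \frac{115}{38} - 144\right) = \frac{5 \left(-12 + 5\right)}{12 + 5 \left(-12 + 5\right)^{2}} \left(- \frac{5587}{38}\right) = 5 \left(-7\right) \frac{1}{12 + 5 \left(-7\right)^{2}} \left(- \frac{5587}{38}\right) = 5 \left(-7\right) \frac{1}{12 + 5 \cdot 49} \left(- \frac{5587}{38}\right) = 5 \left(-7\right) \frac{1}{12 + 245} \left(- \frac{5587}{38}\right) = 5 \left(-7\right) \frac{1}{257} \left(- \frac{5587}{38}\right) = \left(- \frac{35}{257}\right) \left(- \frac{5587}{38}\right) = \frac{195545}{9766}$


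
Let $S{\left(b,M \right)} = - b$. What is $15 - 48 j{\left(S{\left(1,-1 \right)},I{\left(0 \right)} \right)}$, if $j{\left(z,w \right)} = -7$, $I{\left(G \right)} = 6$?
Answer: $351$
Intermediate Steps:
$15 - 48 j{\left(S{\left(1,-1 \right)},I{\left(0 \right)} \right)} = 15 - -336 = 15 + 336 = 351$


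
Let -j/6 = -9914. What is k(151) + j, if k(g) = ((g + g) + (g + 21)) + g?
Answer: 60109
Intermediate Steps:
j = 59484 (j = -6*(-9914) = 59484)
k(g) = 21 + 4*g (k(g) = (2*g + (21 + g)) + g = (21 + 3*g) + g = 21 + 4*g)
k(151) + j = (21 + 4*151) + 59484 = (21 + 604) + 59484 = 625 + 59484 = 60109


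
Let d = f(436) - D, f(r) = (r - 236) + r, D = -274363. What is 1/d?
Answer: 1/274999 ≈ 3.6364e-6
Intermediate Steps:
f(r) = -236 + 2*r (f(r) = (-236 + r) + r = -236 + 2*r)
d = 274999 (d = (-236 + 2*436) - 1*(-274363) = (-236 + 872) + 274363 = 636 + 274363 = 274999)
1/d = 1/274999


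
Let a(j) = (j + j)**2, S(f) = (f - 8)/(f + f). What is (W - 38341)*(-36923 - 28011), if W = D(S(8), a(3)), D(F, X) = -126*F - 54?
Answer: 2493140930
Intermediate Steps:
S(f) = (-8 + f)/(2*f) (S(f) = (-8 + f)/((2*f)) = (-8 + f)*(1/(2*f)) = (-8 + f)/(2*f))
a(j) = 4*j**2 (a(j) = (2*j)**2 = 4*j**2)
D(F, X) = -54 - 126*F
W = -54 (W = -54 - 63*(-8 + 8)/8 = -54 - 63*0/8 = -54 - 126*0 = -54 + 0 = -54)
(W - 38341)*(-36923 - 28011) = (-54 - 38341)*(-36923 - 28011) = -38395*(-64934) = 2493140930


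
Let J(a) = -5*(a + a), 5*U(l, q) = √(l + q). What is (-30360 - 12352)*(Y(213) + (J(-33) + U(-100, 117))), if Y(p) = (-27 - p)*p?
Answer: 2169342480 - 42712*√17/5 ≈ 2.1693e+9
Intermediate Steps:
U(l, q) = √(l + q)/5
J(a) = -10*a
Y(p) = p*(-27 - p)
(-30360 - 12352)*(Y(213) + (J(-33) + U(-100, 117))) = (-30360 - 12352)*(-1*213*(27 + 213) + (-10*(-33) + √(-100 + 117)/5)) = -42712*(-1*213*240 + (330 + √17/5)) = -42712*(-51120 + (330 + √17/5)) = -42712*(-50790 + √17/5) = 2169342480 - 42712*√17/5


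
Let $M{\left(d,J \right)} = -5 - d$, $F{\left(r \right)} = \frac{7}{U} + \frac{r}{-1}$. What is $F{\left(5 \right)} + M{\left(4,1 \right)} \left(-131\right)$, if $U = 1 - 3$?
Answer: $\frac{2341}{2} \approx 1170.5$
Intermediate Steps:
$U = -2$
$F{\left(r \right)} = - \frac{7}{2} - r$ ($F{\left(r \right)} = \frac{7}{-2} + \frac{r}{-1} = 7 \left(- \frac{1}{2}\right) + r \left(-1\right) = - \frac{7}{2} - r$)
$F{\left(5 \right)} + M{\left(4,1 \right)} \left(-131\right) = \left(- \frac{7}{2} - 5\right) + \left(-5 - 4\right) \left(-131\right) = - \frac{17}{2} - -1179 = - \frac{17}{2} + 1179 = \frac{2341}{2}$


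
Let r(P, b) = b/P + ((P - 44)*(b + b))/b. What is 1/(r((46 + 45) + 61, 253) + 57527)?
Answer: 152/8777189 ≈ 1.7318e-5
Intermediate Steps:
r(P, b) = -88 + 2*P + b/P (r(P, b) = b/P + ((-44 + P)*(2*b))/b = b/P + (2*b*(-44 + P))/b = b/P + (-88 + 2*P) = -88 + 2*P + b/P)
1/(r((46 + 45) + 61, 253) + 57527) = 1/((-88 + 2*((46 + 45) + 61) + 253/((46 + 45) + 61)) + 57527) = 1/((-88 + 2*(91 + 61) + 253/(91 + 61)) + 57527) = 1/((-88 + 2*152 + 253/152) + 57527) = 1/((-88 + 304 + 253*(1/152)) + 57527) = 1/((-88 + 304 + 253/152) + 57527) = 1/(33085/152 + 57527) = 1/(8777189/152) = 152/8777189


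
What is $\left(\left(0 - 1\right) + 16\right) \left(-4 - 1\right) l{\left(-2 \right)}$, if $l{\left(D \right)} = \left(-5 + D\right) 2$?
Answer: $1050$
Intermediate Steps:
$l{\left(D \right)} = -10 + 2 D$
$\left(\left(0 - 1\right) + 16\right) \left(-4 - 1\right) l{\left(-2 \right)} = \left(\left(0 - 1\right) + 16\right) \left(-4 - 1\right) \left(-10 + 2 \left(-2\right)\right) = \left(-1 + 16\right) \left(- 5 \left(-10 - 4\right)\right) = 15 \left(\left(-5\right) \left(-14\right)\right) = 15 \cdot 70 = 1050$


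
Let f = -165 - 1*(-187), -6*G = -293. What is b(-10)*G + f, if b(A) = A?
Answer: -1399/3 ≈ -466.33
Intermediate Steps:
G = 293/6 (G = -⅙*(-293) = 293/6 ≈ 48.833)
f = 22 (f = -165 + 187 = 22)
b(-10)*G + f = -10*293/6 + 22 = -1465/3 + 22 = -1399/3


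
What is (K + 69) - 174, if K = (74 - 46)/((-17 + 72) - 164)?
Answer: -11473/109 ≈ -105.26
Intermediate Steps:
K = -28/109 (K = 28/(55 - 164) = 28/(-109) = 28*(-1/109) = -28/109 ≈ -0.25688)
(K + 69) - 174 = (-28/109 + 69) - 174 = 7493/109 - 174 = -11473/109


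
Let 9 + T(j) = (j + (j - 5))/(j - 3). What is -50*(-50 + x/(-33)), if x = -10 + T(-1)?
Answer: 54425/22 ≈ 2473.9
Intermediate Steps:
T(j) = -9 + (-5 + 2*j)/(-3 + j) (T(j) = -9 + (j + (j - 5))/(j - 3) = -9 + (j + (-5 + j))/(-3 + j) = -9 + (-5 + 2*j)/(-3 + j))
x = -69/4 (x = -10 + (22 - 7*(-1))/(-3 - 1) = -10 + (22 + 7)/(-4) = -10 - ¼*29 = -10 - 29/4 = -69/4 ≈ -17.250)
-50*(-50 + x/(-33)) = -50*(-50 - 69/4/(-33)) = -50*(-50 - 69/4*(-1/33)) = -50*(-50 + 23/44) = -50*(-2177/44) = 54425/22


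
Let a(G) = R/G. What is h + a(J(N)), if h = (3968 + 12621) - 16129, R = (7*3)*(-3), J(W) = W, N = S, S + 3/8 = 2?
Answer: 5476/13 ≈ 421.23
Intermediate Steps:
S = 13/8 (S = -3/8 + 2 = 13/8 ≈ 1.6250)
N = 13/8 ≈ 1.6250
R = -63 (R = 21*(-3) = -63)
h = 460 (h = 16589 - 16129 = 460)
a(G) = -63/G
h + a(J(N)) = 460 - 63/13/8 = 460 - 63*8/13 = 460 - 504/13 = 5476/13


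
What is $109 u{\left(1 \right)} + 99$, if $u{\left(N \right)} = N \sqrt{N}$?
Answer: $208$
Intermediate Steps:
$u{\left(N \right)} = N^{\frac{3}{2}}$
$109 u{\left(1 \right)} + 99 = 109 \cdot 1^{\frac{3}{2}} + 99 = 109 \cdot 1 + 99 = 109 + 99 = 208$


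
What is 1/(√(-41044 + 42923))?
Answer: √1879/1879 ≈ 0.023069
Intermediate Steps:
1/(√(-41044 + 42923)) = 1/(√1879) = √1879/1879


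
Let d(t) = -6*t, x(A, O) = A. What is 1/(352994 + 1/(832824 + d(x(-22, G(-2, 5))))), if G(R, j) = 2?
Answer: 832956/294028470265 ≈ 2.8329e-6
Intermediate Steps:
1/(352994 + 1/(832824 + d(x(-22, G(-2, 5))))) = 1/(352994 + 1/(832824 - 6*(-22))) = 1/(352994 + 1/(832824 + 132)) = 1/(352994 + 1/832956) = 1/(294028470265/832956) = 832956/294028470265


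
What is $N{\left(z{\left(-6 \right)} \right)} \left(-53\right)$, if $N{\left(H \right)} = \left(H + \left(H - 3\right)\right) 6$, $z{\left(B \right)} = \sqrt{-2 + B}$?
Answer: $954 - 1272 i \sqrt{2} \approx 954.0 - 1798.9 i$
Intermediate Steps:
$N{\left(H \right)} = -18 + 12 H$ ($N{\left(H \right)} = \left(H + \left(-3 + H\right)\right) 6 = \left(-3 + 2 H\right) 6 = -18 + 12 H$)
$N{\left(z{\left(-6 \right)} \right)} \left(-53\right) = \left(-18 + 12 \sqrt{-2 - 6}\right) \left(-53\right) = \left(-18 + 12 \sqrt{-8}\right) \left(-53\right) = \left(-18 + 12 \cdot 2 i \sqrt{2}\right) \left(-53\right) = \left(-18 + 24 i \sqrt{2}\right) \left(-53\right) = 954 - 1272 i \sqrt{2}$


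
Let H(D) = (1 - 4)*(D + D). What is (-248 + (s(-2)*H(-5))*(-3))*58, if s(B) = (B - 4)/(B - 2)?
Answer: -22214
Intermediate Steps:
s(B) = (-4 + B)/(-2 + B)
H(D) = -6*D
(-248 + (s(-2)*H(-5))*(-3))*58 = (-248 + (((-4 - 2)/(-2 - 2))*(-6*(-5)))*(-3))*58 = (-248 + ((-6/(-4))*30)*(-3))*58 = (-248 + (-¼*(-6)*30)*(-3))*58 = (-248 + ((3/2)*30)*(-3))*58 = (-248 + 45*(-3))*58 = (-248 - 135)*58 = -383*58 = -22214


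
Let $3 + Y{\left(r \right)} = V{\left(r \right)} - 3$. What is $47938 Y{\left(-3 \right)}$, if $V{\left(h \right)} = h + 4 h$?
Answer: $-1006698$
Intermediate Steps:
$V{\left(h \right)} = 5 h$
$Y{\left(r \right)} = -6 + 5 r$ ($Y{\left(r \right)} = -3 + \left(5 r - 3\right) = -3 + \left(-3 + 5 r\right) = -6 + 5 r$)
$47938 Y{\left(-3 \right)} = 47938 \left(-6 + 5 \left(-3\right)\right) = 47938 \left(-6 - 15\right) = 47938 \left(-21\right) = -1006698$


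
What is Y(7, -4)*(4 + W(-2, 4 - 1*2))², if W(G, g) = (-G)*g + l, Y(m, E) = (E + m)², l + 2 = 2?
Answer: 576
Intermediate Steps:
l = 0 (l = -2 + 2 = 0)
W(G, g) = -G*g (W(G, g) = (-G)*g + 0 = -G*g + 0 = -G*g)
Y(7, -4)*(4 + W(-2, 4 - 1*2))² = (-4 + 7)²*(4 - 1*(-2)*(4 - 1*2))² = 3²*(4 - 1*(-2)*(4 - 2))² = 9*(4 - 1*(-2)*2)² = 9*(4 + 4)² = 9*8² = 9*64 = 576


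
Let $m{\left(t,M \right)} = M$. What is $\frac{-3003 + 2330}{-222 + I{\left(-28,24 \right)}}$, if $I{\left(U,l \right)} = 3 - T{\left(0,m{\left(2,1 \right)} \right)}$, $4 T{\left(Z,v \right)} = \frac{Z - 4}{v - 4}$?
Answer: $\frac{2019}{658} \approx 3.0684$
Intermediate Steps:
$T{\left(Z,v \right)} = \frac{-4 + Z}{4 \left(-4 + v\right)}$ ($T{\left(Z,v \right)} = \frac{\left(Z - 4\right) \frac{1}{v - 4}}{4} = \frac{\left(-4 + Z\right) \frac{1}{-4 + v}}{4} = \frac{\frac{1}{-4 + v} \left(-4 + Z\right)}{4} = \frac{-4 + Z}{4 \left(-4 + v\right)}$)
$I{\left(U,l \right)} = \frac{8}{3}$ ($I{\left(U,l \right)} = 3 - \frac{-4 + 0}{4 \left(-4 + 1\right)} = 3 - \frac{1}{4} \frac{1}{-3} \left(-4\right) = 3 - \frac{1}{4} \left(- \frac{1}{3}\right) \left(-4\right) = 3 - \frac{1}{3} = \frac{8}{3}$)
$\frac{-3003 + 2330}{-222 + I{\left(-28,24 \right)}} = \frac{-3003 + 2330}{-222 + \frac{8}{3}} = - \frac{673}{- \frac{658}{3}} = \left(-673\right) \left(- \frac{3}{658}\right) = \frac{2019}{658}$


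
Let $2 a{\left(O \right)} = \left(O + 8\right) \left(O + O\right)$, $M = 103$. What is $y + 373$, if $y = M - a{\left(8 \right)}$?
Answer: $348$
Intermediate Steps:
$a{\left(O \right)} = O \left(8 + O\right)$ ($a{\left(O \right)} = \frac{\left(O + 8\right) \left(O + O\right)}{2} = \frac{\left(8 + O\right) 2 O}{2} = \frac{2 O \left(8 + O\right)}{2} = O \left(8 + O\right)$)
$y = -25$ ($y = 103 - 8 \left(8 + 8\right) = 103 - 8 \cdot 16 = 103 - 128 = -25$)
$y + 373 = -25 + 373 = 348$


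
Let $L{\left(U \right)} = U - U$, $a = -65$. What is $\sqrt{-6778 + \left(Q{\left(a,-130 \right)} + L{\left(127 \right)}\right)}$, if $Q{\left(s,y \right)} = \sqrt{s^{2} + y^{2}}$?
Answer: $\sqrt{-6778 + 65 \sqrt{5}} \approx 81.441 i$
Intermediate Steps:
$L{\left(U \right)} = 0$
$\sqrt{-6778 + \left(Q{\left(a,-130 \right)} + L{\left(127 \right)}\right)} = \sqrt{-6778 + \left(\sqrt{\left(-65\right)^{2} + \left(-130\right)^{2}} + 0\right)} = \sqrt{-6778 + \left(\sqrt{4225 + 16900} + 0\right)} = \sqrt{-6778 + \left(\sqrt{21125} + 0\right)} = \sqrt{-6778 + \left(65 \sqrt{5} + 0\right)} = \sqrt{-6778 + 65 \sqrt{5}}$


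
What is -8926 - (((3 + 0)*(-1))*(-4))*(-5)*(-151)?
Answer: -17986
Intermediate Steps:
-8926 - (((3 + 0)*(-1))*(-4))*(-5)*(-151) = -8926 - ((3*(-1))*(-4))*(-5)*(-151) = -8926 - -3*(-4)*(-5)*(-151) = -8926 - 12*(-5)*(-151) = -8926 - (-60)*(-151) = -8926 - 1*9060 = -8926 - 9060 = -17986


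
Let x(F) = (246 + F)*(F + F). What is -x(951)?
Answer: -2276694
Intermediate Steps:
x(F) = 2*F*(246 + F) (x(F) = (246 + F)*(2*F) = 2*F*(246 + F))
-x(951) = -2*951*(246 + 951) = -2*951*1197 = -1*2276694 = -2276694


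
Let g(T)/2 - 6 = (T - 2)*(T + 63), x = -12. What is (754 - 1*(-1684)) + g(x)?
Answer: 1022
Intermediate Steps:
g(T) = 12 + 2*(-2 + T)*(63 + T) (g(T) = 12 + 2*((T - 2)*(T + 63)) = 12 + 2*((-2 + T)*(63 + T)) = 12 + 2*(-2 + T)*(63 + T))
(754 - 1*(-1684)) + g(x) = (754 - 1*(-1684)) + (-240 + 2*(-12)² + 122*(-12)) = (754 + 1684) + (-240 + 2*144 - 1464) = 2438 + (-240 + 288 - 1464) = 2438 - 1416 = 1022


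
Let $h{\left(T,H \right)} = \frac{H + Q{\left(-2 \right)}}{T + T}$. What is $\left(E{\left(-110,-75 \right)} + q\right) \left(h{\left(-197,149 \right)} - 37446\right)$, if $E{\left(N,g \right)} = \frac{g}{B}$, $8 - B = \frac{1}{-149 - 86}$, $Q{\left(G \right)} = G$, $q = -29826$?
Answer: $\frac{8363556808599}{7486} \approx 1.1172 \cdot 10^{9}$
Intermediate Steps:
$B = \frac{1881}{235}$ ($B = 8 - \frac{1}{-149 - 86} = 8 - \frac{1}{-235} = 8 - - \frac{1}{235} = 8 + \frac{1}{235} = \frac{1881}{235} \approx 8.0043$)
$h{\left(T,H \right)} = \frac{-2 + H}{2 T}$ ($h{\left(T,H \right)} = \frac{H - 2}{T + T} = \frac{-2 + H}{2 T}$)
$E{\left(N,g \right)} = \frac{235 g}{1881}$ ($E{\left(N,g \right)} = \frac{g}{\frac{1881}{235}} = g \frac{235}{1881} = \frac{235 g}{1881}$)
$\left(E{\left(-110,-75 \right)} + q\right) \left(h{\left(-197,149 \right)} - 37446\right) = \left(\frac{235}{1881} \left(-75\right) - 29826\right) \left(\frac{-2 + 149}{2 \left(-197\right)} - 37446\right) = \left(- \frac{5875}{627} - 29826\right) \left(\frac{1}{2} \left(- \frac{1}{197}\right) 147 - 37446\right) = - \frac{18706777 \left(- \frac{147}{394} - 37446\right)}{627} = \left(- \frac{18706777}{627}\right) \left(- \frac{14753871}{394}\right) = \frac{8363556808599}{7486}$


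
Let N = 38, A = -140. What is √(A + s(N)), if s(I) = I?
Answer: I*√102 ≈ 10.1*I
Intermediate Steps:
√(A + s(N)) = √(-140 + 38) = √(-102) = I*√102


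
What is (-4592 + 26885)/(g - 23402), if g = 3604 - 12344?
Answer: -7431/10714 ≈ -0.69358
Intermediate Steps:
g = -8740
(-4592 + 26885)/(g - 23402) = (-4592 + 26885)/(-8740 - 23402) = 22293/(-32142) = 22293*(-1/32142) = -7431/10714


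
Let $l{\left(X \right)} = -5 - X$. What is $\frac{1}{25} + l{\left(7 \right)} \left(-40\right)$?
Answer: $\frac{12001}{25} \approx 480.04$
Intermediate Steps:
$\frac{1}{25} + l{\left(7 \right)} \left(-40\right) = \frac{1}{25} + \left(-5 - 7\right) \left(-40\right) = \frac{1}{25} - -480 = \frac{1}{25} + 480 = \frac{12001}{25}$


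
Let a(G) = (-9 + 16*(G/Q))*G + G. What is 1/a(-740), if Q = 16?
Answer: 1/553520 ≈ 1.8066e-6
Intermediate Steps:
a(G) = G + G*(-9 + G) (a(G) = (-9 + 16*(G/16))*G + G = (-9 + G)*G + G = G*(-9 + G) + G = G + G*(-9 + G))
1/a(-740) = 1/(-740*(-8 - 740)) = 1/(-740*(-748)) = 1/553520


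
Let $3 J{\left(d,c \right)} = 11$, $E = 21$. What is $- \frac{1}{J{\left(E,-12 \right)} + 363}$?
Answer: $- \frac{3}{1100} \approx -0.0027273$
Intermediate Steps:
$J{\left(d,c \right)} = \frac{11}{3}$ ($J{\left(d,c \right)} = \frac{1}{3} \cdot 11 = \frac{11}{3}$)
$- \frac{1}{J{\left(E,-12 \right)} + 363} = - \frac{1}{\frac{11}{3} + 363} = - \frac{1}{\frac{1100}{3}} = \left(-1\right) \frac{3}{1100} = - \frac{3}{1100}$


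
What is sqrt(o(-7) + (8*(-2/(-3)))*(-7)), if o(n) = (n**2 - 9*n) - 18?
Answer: sqrt(510)/3 ≈ 7.5277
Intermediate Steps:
o(n) = -18 + n**2 - 9*n
sqrt(o(-7) + (8*(-2/(-3)))*(-7)) = sqrt((-18 + (-7)**2 - 9*(-7)) + (8*(-2/(-3)))*(-7)) = sqrt((-18 + 49 + 63) + (8*(-2*(-1/3)))*(-7)) = sqrt(94 + (8*(2/3))*(-7)) = sqrt(94 + (16/3)*(-7)) = sqrt(94 - 112/3) = sqrt(170/3) = sqrt(510)/3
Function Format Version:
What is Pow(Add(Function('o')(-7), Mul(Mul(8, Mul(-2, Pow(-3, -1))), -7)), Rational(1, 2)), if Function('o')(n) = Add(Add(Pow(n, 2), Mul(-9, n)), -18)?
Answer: Mul(Rational(1, 3), Pow(510, Rational(1, 2))) ≈ 7.5277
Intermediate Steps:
Function('o')(n) = Add(-18, Pow(n, 2), Mul(-9, n))
Pow(Add(Function('o')(-7), Mul(Mul(8, Mul(-2, Pow(-3, -1))), -7)), Rational(1, 2)) = Pow(Add(Add(-18, Pow(-7, 2), Mul(-9, -7)), Mul(Mul(8, Mul(-2, Pow(-3, -1))), -7)), Rational(1, 2)) = Pow(Add(Add(-18, 49, 63), Mul(Mul(8, Mul(-2, Rational(-1, 3))), -7)), Rational(1, 2)) = Pow(Add(94, Mul(Mul(8, Rational(2, 3)), -7)), Rational(1, 2)) = Pow(Add(94, Mul(Rational(16, 3), -7)), Rational(1, 2)) = Pow(Add(94, Rational(-112, 3)), Rational(1, 2)) = Pow(Rational(170, 3), Rational(1, 2)) = Mul(Rational(1, 3), Pow(510, Rational(1, 2)))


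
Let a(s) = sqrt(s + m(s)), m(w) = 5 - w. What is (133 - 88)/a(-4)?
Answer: 9*sqrt(5) ≈ 20.125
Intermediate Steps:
a(s) = sqrt(5) (a(s) = sqrt(s + (5 - s)) = sqrt(5))
(133 - 88)/a(-4) = (133 - 88)/(sqrt(5)) = (sqrt(5)/5)*45 = 9*sqrt(5)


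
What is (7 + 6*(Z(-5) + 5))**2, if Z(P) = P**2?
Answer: 34969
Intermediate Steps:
(7 + 6*(Z(-5) + 5))**2 = (7 + 6*((-5)**2 + 5))**2 = (7 + 6*(25 + 5))**2 = (7 + 6*30)**2 = (7 + 180)**2 = 187**2 = 34969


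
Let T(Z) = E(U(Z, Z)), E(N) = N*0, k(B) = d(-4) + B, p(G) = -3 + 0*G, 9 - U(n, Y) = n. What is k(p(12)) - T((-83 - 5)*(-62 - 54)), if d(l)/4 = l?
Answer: -19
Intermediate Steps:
d(l) = 4*l
U(n, Y) = 9 - n
p(G) = -3 (p(G) = -3 + 0 = -3)
k(B) = -16 + B (k(B) = 4*(-4) + B = -16 + B)
E(N) = 0
T(Z) = 0
k(p(12)) - T((-83 - 5)*(-62 - 54)) = (-16 - 3) - 1*0 = -19 + 0 = -19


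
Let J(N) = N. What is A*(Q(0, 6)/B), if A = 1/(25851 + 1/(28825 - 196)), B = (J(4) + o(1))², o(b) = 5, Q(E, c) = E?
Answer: 0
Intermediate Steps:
B = 81 (B = (4 + 5)² = 9² = 81)
A = 28629/740088280 (A = 1/(25851 + 1/28629) = 1/(740088280/28629) = 28629/740088280 ≈ 3.8683e-5)
A*(Q(0, 6)/B) = 28629*(0/81)/740088280 = 28629*(0*(1/81))/740088280 = (28629/740088280)*0 = 0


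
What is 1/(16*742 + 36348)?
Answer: 1/48220 ≈ 2.0738e-5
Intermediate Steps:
1/(16*742 + 36348) = 1/(11872 + 36348) = 1/48220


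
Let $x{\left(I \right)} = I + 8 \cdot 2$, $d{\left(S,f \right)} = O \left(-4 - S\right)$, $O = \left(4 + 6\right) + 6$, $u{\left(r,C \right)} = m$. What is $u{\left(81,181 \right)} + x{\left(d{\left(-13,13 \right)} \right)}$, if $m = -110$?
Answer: $50$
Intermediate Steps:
$u{\left(r,C \right)} = -110$
$O = 16$ ($O = 10 + 6 = 16$)
$d{\left(S,f \right)} = -64 - 16 S$ ($d{\left(S,f \right)} = 16 \left(-4 - S\right) = -64 - 16 S$)
$x{\left(I \right)} = 16 + I$ ($x{\left(I \right)} = I + 16 = 16 + I$)
$u{\left(81,181 \right)} + x{\left(d{\left(-13,13 \right)} \right)} = -110 + \left(16 - -144\right) = -110 + \left(16 + \left(-64 + 208\right)\right) = -110 + \left(16 + 144\right) = -110 + 160 = 50$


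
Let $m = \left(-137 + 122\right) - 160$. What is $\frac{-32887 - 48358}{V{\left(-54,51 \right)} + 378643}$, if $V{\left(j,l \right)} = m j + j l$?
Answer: $- \frac{81245}{385339} \approx -0.21084$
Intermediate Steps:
$m = -175$ ($m = -15 - 160 = -175$)
$V{\left(j,l \right)} = - 175 j + j l$
$\frac{-32887 - 48358}{V{\left(-54,51 \right)} + 378643} = \frac{-32887 - 48358}{- 54 \left(-175 + 51\right) + 378643} = - \frac{81245}{\left(-54\right) \left(-124\right) + 378643} = - \frac{81245}{6696 + 378643} = - \frac{81245}{385339}$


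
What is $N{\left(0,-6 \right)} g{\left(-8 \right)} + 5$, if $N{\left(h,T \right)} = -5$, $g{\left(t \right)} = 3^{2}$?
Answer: $-40$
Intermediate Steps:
$g{\left(t \right)} = 9$
$N{\left(0,-6 \right)} g{\left(-8 \right)} + 5 = \left(-5\right) 9 + 5 = -45 + 5 = -40$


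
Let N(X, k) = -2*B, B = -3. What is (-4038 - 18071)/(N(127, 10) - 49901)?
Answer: 22109/49895 ≈ 0.44311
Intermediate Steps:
N(X, k) = 6 (N(X, k) = -2*(-3) = 6)
(-4038 - 18071)/(N(127, 10) - 49901) = (-4038 - 18071)/(6 - 49901) = -22109/(-49895) = -22109*(-1/49895) = 22109/49895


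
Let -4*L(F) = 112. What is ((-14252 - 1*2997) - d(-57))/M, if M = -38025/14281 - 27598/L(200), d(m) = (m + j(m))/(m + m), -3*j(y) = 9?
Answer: -65526569094/3734092211 ≈ -17.548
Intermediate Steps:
j(y) = -3 (j(y) = -1/3*9 = -3)
L(F) = -28 (L(F) = -1/4*112 = -28)
d(m) = (-3 + m)/(2*m) (d(m) = (m - 3)/(m + m) = (-3 + m)/((2*m)) = (-3 + m)*(1/(2*m)) = (-3 + m)/(2*m))
M = 196531169/199934 (M = -38025/14281 - 27598/(-28) = -38025*1/14281 - 27598*(-1/28) = -38025/14281 + 13799/14 = 196531169/199934 ≈ 982.98)
((-14252 - 1*2997) - d(-57))/M = ((-14252 - 1*2997) - (-3 - 57)/(2*(-57)))/(196531169/199934) = ((-14252 - 2997) - (-1)*(-60)/(2*57))*(199934/196531169) = (-17249 - 1*10/19)*(199934/196531169) = (-17249 - 10/19)*(199934/196531169) = -327741/19*199934/196531169 = -65526569094/3734092211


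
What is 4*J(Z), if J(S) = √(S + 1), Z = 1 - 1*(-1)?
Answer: 4*√3 ≈ 6.9282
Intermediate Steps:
Z = 2 (Z = 1 + 1 = 2)
J(S) = √(1 + S)
4*J(Z) = 4*√(1 + 2) = 4*√3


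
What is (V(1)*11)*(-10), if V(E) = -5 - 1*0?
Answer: 550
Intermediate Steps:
V(E) = -5 (V(E) = -5 + 0 = -5)
(V(1)*11)*(-10) = -5*11*(-10) = -55*(-10) = 550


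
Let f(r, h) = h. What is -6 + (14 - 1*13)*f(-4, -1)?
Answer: -7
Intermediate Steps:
-6 + (14 - 1*13)*f(-4, -1) = -6 + (14 - 1*13)*(-1) = -6 + (14 - 13)*(-1) = -6 + 1*(-1) = -6 - 1 = -7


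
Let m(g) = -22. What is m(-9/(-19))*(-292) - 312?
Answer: 6112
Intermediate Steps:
m(-9/(-19))*(-292) - 312 = -22*(-292) - 312 = 6424 - 312 = 6112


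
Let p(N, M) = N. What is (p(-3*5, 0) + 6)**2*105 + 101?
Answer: 8606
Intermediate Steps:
(p(-3*5, 0) + 6)**2*105 + 101 = (-3*5 + 6)**2*105 + 101 = (-15 + 6)**2*105 + 101 = (-9)**2*105 + 101 = 81*105 + 101 = 8505 + 101 = 8606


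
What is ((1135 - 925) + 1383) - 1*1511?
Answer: 82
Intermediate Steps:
((1135 - 925) + 1383) - 1*1511 = (210 + 1383) - 1511 = 1593 - 1511 = 82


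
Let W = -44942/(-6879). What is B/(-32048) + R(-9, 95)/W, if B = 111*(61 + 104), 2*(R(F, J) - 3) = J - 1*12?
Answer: 4493638407/720150608 ≈ 6.2399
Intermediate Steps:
W = 44942/6879 (W = -44942*(-1/6879) = 44942/6879 ≈ 6.5332)
R(F, J) = -3 + J/2 (R(F, J) = 3 + (J - 1*12)/2 = 3 + (J - 12)/2 = 3 + (-12 + J)/2 = 3 + (-6 + J/2) = -3 + J/2)
B = 18315 (B = 111*165 = 18315)
B/(-32048) + R(-9, 95)/W = 18315/(-32048) + (-3 + (½)*95)/(44942/6879) = 18315*(-1/32048) + (-3 + 95/2)*(6879/44942) = -18315/32048 + (89/2)*(6879/44942) = -18315/32048 + 612231/89884 = 4493638407/720150608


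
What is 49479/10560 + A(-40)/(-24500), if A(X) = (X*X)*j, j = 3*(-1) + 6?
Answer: 154873/34496 ≈ 4.4896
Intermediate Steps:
j = 3 (j = -3 + 6 = 3)
A(X) = 3*X² (A(X) = (X*X)*3 = X²*3 = 3*X²)
49479/10560 + A(-40)/(-24500) = 49479/10560 + (3*(-40)²)/(-24500) = 49479*(1/10560) + (3*1600)*(-1/24500) = 16493/3520 + 4800*(-1/24500) = 16493/3520 - 48/245 = 154873/34496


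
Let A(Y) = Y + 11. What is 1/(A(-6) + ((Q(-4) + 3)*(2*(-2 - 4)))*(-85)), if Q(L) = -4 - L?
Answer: 1/3065 ≈ 0.00032626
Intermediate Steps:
A(Y) = 11 + Y
1/(A(-6) + ((Q(-4) + 3)*(2*(-2 - 4)))*(-85)) = 1/((11 - 6) + (((-4 - 1*(-4)) + 3)*(2*(-2 - 4)))*(-85)) = 1/(5 + (((-4 + 4) + 3)*(2*(-6)))*(-85)) = 1/(5 + ((0 + 3)*(-12))*(-85)) = 1/(5 + (3*(-12))*(-85)) = 1/(5 - 36*(-85)) = 1/(5 + 3060) = 1/3065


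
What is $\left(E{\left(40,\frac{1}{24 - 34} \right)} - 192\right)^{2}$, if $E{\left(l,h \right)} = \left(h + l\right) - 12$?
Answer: $\frac{2692881}{100} \approx 26929.0$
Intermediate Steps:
$E{\left(l,h \right)} = -12 + h + l$ ($E{\left(l,h \right)} = \left(h + l\right) - 12 = -12 + h + l$)
$\left(E{\left(40,\frac{1}{24 - 34} \right)} - 192\right)^{2} = \left(\left(-12 + \frac{1}{24 - 34} + 40\right) - 192\right)^{2} = \left(\left(-12 + \frac{1}{-10} + 40\right) + \left(-197 + 5\right)\right)^{2} = \left(\left(-12 - \frac{1}{10} + 40\right) - 192\right)^{2} = \left(\frac{279}{10} - 192\right)^{2} = \left(- \frac{1641}{10}\right)^{2} = \frac{2692881}{100}$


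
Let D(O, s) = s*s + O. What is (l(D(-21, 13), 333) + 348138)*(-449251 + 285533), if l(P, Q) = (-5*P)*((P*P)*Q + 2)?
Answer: 883624850767796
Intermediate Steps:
D(O, s) = O + s² (D(O, s) = s² + O = O + s²)
l(P, Q) = -5*P*(2 + Q*P²) (l(P, Q) = (-5*P)*(P²*Q + 2) = (-5*P)*(Q*P² + 2) = (-5*P)*(2 + Q*P²) = -5*P*(2 + Q*P²))
(l(D(-21, 13), 333) + 348138)*(-449251 + 285533) = (-5*(-21 + 13²)*(2 + 333*(-21 + 13²)²) + 348138)*(-449251 + 285533) = (-5*(-21 + 169)*(2 + 333*(-21 + 169)²) + 348138)*(-163718) = (-5*148*(2 + 333*148²) + 348138)*(-163718) = (-5*148*(2 + 333*21904) + 348138)*(-163718) = (-5*148*(2 + 7294032) + 348138)*(-163718) = (-5*148*7294034 + 348138)*(-163718) = (-5397585160 + 348138)*(-163718) = -5397237022*(-163718) = 883624850767796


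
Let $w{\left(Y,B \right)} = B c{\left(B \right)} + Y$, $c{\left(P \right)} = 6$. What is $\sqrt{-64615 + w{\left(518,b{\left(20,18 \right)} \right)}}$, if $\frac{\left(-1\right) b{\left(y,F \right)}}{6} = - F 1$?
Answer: $i \sqrt{63449} \approx 251.89 i$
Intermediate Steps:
$b{\left(y,F \right)} = 6 F$ ($b{\left(y,F \right)} = - 6 - F 1 = - 6 \left(- F\right) = 6 F$)
$w{\left(Y,B \right)} = Y + 6 B$ ($w{\left(Y,B \right)} = B 6 + Y = 6 B + Y = Y + 6 B$)
$\sqrt{-64615 + w{\left(518,b{\left(20,18 \right)} \right)}} = \sqrt{-64615 + \left(518 + 6 \cdot 6 \cdot 18\right)} = \sqrt{-64615 + \left(518 + 6 \cdot 108\right)} = \sqrt{-64615 + \left(518 + 648\right)} = \sqrt{-64615 + 1166} = \sqrt{-63449} = i \sqrt{63449}$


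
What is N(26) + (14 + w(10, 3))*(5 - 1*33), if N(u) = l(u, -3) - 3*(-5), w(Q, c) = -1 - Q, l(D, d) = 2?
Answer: -67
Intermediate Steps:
N(u) = 17 (N(u) = 2 - 3*(-5) = 2 + 15 = 17)
N(26) + (14 + w(10, 3))*(5 - 1*33) = 17 + (14 + (-1 - 1*10))*(5 - 1*33) = 17 + (14 + (-1 - 10))*(5 - 33) = 17 + (14 - 11)*(-28) = 17 + 3*(-28) = 17 - 84 = -67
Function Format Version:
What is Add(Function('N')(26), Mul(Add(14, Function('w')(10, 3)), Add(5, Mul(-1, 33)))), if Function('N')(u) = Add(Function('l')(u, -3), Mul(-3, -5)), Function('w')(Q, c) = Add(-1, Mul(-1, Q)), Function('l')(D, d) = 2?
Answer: -67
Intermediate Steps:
Function('N')(u) = 17 (Function('N')(u) = Add(2, Mul(-3, -5)) = Add(2, 15) = 17)
Add(Function('N')(26), Mul(Add(14, Function('w')(10, 3)), Add(5, Mul(-1, 33)))) = Add(17, Mul(Add(14, Add(-1, Mul(-1, 10))), Add(5, Mul(-1, 33)))) = Add(17, Mul(Add(14, Add(-1, -10)), Add(5, -33))) = Add(17, Mul(Add(14, -11), -28)) = Add(17, Mul(3, -28)) = Add(17, -84) = -67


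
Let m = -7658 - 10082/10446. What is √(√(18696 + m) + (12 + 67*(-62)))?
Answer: √(-112992637518 + 5223*√301087319559)/5223 ≈ 63.537*I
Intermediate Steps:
m = -40002775/5223 (m = -7658 - 10082*1/10446 = -7658 - 5041/5223 = -40002775/5223 ≈ -7659.0)
√(√(18696 + m) + (12 + 67*(-62))) = √(√(18696 - 40002775/5223) + (12 + 67*(-62))) = √(√(57646433/5223) + (12 - 4154)) = √(√301087319559/5223 - 4142) = √(-4142 + √301087319559/5223)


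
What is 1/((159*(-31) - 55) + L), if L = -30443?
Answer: -1/35427 ≈ -2.8227e-5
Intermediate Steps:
1/((159*(-31) - 55) + L) = 1/((159*(-31) - 55) - 30443) = 1/((-4929 - 55) - 30443) = 1/(-4984 - 30443) = 1/(-35427) = -1/35427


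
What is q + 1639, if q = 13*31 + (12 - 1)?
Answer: 2053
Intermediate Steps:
q = 414 (q = 403 + 11 = 414)
q + 1639 = 414 + 1639 = 2053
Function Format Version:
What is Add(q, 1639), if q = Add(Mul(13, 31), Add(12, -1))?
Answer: 2053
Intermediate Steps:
q = 414 (q = Add(403, 11) = 414)
Add(q, 1639) = Add(414, 1639) = 2053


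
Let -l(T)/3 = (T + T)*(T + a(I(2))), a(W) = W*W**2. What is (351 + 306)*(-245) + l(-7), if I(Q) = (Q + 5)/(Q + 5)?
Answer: -161217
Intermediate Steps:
I(Q) = 1 (I(Q) = (5 + Q)/(5 + Q) = 1)
a(W) = W**3
l(T) = -6*T*(1 + T) (l(T) = -3*(T + T)*(T + 1**3) = -3*2*T*(T + 1) = -3*2*T*(1 + T) = -6*T*(1 + T))
(351 + 306)*(-245) + l(-7) = (351 + 306)*(-245) - 6*(-7)*(1 - 7) = 657*(-245) - 6*(-7)*(-6) = -160965 - 252 = -161217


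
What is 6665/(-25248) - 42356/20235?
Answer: -401423521/170297760 ≈ -2.3572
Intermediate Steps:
6665/(-25248) - 42356/20235 = 6665*(-1/25248) - 42356*1/20235 = -6665/25248 - 42356/20235 = -401423521/170297760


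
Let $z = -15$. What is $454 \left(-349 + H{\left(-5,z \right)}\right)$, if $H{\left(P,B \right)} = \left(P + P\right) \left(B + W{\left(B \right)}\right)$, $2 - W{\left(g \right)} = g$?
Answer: $-167526$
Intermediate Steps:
$W{\left(g \right)} = 2 - g$
$H{\left(P,B \right)} = 4 P$ ($H{\left(P,B \right)} = \left(P + P\right) \left(B - \left(-2 + B\right)\right) = 2 P 2 = 4 P$)
$454 \left(-349 + H{\left(-5,z \right)}\right) = 454 \left(-349 + 4 \left(-5\right)\right) = 454 \left(-349 - 20\right) = 454 \left(-369\right) = -167526$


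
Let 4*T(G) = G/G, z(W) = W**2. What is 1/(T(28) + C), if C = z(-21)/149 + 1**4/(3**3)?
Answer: 16092/52247 ≈ 0.30800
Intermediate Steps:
T(G) = 1/4 (T(G) = (G/G)/4 = (1/4)*1 = 1/4)
C = 12056/4023 (C = (-21)**2/149 + 1**4/(3**3) = 441*(1/149) + 1/27 = 441/149 + 1*(1/27) = 441/149 + 1/27 = 12056/4023 ≈ 2.9968)
1/(T(28) + C) = 1/(1/4 + 12056/4023) = 1/(52247/16092) = 16092/52247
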